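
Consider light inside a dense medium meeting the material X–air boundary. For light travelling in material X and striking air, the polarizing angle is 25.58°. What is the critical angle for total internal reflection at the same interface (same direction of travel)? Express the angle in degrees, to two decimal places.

θ_c ≈ 28.60°

n₂/n₁ = tan 25.58° = 0.4787; the critical angle satisfies sin θ_c = n₂/n₁.
θ_c = arcsin(0.4787) = 28.60°.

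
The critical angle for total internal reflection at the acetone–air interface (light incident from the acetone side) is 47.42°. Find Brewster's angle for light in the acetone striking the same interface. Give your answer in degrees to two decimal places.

θ_B ≈ 36.37°

sin θ_c = n₂/n₁, so n₂/n₁ = sin 47.42° = 0.7363.
Brewster: tan θ_B = n₂/n₁ = 0.7363.
θ_B = arctan(0.7363) = 36.37°.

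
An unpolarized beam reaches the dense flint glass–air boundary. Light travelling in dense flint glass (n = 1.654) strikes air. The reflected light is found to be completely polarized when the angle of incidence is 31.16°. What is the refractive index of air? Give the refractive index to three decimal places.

n ≈ 1.000

Full polarization of the reflected beam means tan θ_B = n₂/n₁, where n₁ is the incident medium (dense flint glass).
n₂ = n₁ tan θ_B = 1.654 × tan 31.16° = 1.000.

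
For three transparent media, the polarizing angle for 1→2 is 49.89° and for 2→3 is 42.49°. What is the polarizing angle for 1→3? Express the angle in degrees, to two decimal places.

θ_B ≈ 47.40°

Each Brewster angle gives a ratio: n₂/n₁ = tan 49.89° = 1.1871, n₃/n₂ = tan 42.49° = 0.9160.
Multiplying, n₃/n₁ = 1.1871 × 0.9160 = 1.0874, and θ_B(1→3) = arctan 1.0874 = 47.40°.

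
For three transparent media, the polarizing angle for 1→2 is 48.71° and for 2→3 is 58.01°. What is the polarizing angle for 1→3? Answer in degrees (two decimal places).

n₂/n₁ = tan 48.71° = 1.1387 and n₃/n₂ = tan 58.01° = 1.6010.
So n₃/n₁ = (n₂/n₁)(n₃/n₂) = 1.1387 × 1.6010 = 1.8230.
θ_B(1→3) = arctan(1.8230) = 61.25°.

θ_B ≈ 61.25°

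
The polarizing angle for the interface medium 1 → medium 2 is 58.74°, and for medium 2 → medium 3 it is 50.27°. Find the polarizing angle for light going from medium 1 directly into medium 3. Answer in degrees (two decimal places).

θ_B ≈ 63.23°

n₂/n₁ = tan 58.74° = 1.6473 and n₃/n₂ = tan 50.27° = 1.2032.
So n₃/n₁ = (n₂/n₁)(n₃/n₂) = 1.6473 × 1.2032 = 1.9821.
θ_B(1→3) = arctan(1.9821) = 63.23°.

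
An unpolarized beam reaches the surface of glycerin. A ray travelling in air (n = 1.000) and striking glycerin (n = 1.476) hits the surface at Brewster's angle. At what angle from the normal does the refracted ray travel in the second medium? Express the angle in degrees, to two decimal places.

θ_B = arctan(n₂/n₁) = arctan(1.476/1.000) = 55.88°.
At Brewster's angle the reflected and refracted rays are perpendicular, so θ_t = 90° − θ_B = 90° − 55.88° = 34.12°.

θ_t ≈ 34.12°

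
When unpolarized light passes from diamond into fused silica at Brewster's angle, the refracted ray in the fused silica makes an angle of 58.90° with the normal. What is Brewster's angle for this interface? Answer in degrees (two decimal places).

θ_B ≈ 31.10°

At Brewster's angle the reflected and refracted rays are perpendicular, so θ_B + θ_t = 90°.
θ_B = 90° − 58.90° = 31.10°.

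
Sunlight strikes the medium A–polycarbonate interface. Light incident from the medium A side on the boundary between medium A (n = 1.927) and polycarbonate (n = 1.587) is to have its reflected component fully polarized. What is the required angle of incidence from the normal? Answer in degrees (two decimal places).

θ_B ≈ 39.47°

The reflected p-component vanishes when tan θ_B = n₂/n₁.
tan θ_B = n₂/n₁ = 1.587/1.927 = 0.8236. Taking the arctangent, θ_B = 39.47°.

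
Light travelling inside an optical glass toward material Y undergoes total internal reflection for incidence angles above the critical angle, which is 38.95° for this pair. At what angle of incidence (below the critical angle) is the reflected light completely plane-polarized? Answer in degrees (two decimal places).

θ_B ≈ 32.16°

sin θ_c = n₂/n₁, so n₂/n₁ = sin 38.95° = 0.6286.
Brewster: tan θ_B = n₂/n₁ = 0.6286.
θ_B = arctan(0.6286) = 32.16°.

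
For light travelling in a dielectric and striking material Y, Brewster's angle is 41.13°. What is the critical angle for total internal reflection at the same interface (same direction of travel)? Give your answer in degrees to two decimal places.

θ_c ≈ 60.84°

From Brewster, n₂/n₁ = tan θ_B = tan 41.13° = 0.8733.
Then sin θ_c = n₂/n₁ = 0.8733, so θ_c = arcsin 0.8733 = 60.84°.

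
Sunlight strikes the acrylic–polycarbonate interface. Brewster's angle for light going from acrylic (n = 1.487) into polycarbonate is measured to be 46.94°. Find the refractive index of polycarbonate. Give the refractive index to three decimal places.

n ≈ 1.591

Brewster's law: tan θ_B = n₂/n₁ (light incident in acrylic, refracted into polycarbonate).
n₂ = n₁ tan θ_B = 1.487 × tan 46.94° = 1.591.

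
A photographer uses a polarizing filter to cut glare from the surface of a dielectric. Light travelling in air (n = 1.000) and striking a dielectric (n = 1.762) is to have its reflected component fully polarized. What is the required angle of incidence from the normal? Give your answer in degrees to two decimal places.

θ_B ≈ 60.42°

Brewster's condition: tan θ_B = n₂/n₁ = 1.762/1.000 = 1.7620. Taking the arctangent, θ_B = 60.42°.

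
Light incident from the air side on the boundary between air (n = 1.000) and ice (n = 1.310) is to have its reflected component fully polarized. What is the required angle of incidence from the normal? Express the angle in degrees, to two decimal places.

θ_B ≈ 52.64°

Here n₂/n₁ = 1.310/1.000 = 1.3100, and Brewster's law gives tan θ_B = n₂/n₁. Taking the arctangent, θ_B = 52.64°.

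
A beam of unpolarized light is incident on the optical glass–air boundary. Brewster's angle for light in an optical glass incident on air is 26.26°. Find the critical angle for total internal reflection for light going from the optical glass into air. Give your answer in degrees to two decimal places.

θ_c ≈ 29.56°

From Brewster, n₂/n₁ = tan θ_B = tan 26.26° = 0.4934.
Then sin θ_c = n₂/n₁ = 0.4934, so θ_c = arcsin 0.4934 = 29.56°.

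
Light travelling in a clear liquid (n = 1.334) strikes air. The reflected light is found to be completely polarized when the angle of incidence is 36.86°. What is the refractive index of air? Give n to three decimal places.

n ≈ 1.000

Brewster's law: tan θ_B = n₂/n₁ (light incident in a clear liquid, refracted into air).
n₂ = n₁ tan θ_B = 1.334 × tan 36.86° = 1.000.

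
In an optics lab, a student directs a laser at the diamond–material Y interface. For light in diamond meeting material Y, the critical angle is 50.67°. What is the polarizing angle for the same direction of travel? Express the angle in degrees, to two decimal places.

θ_B ≈ 37.72°

sin θ_c = n₂/n₁, so n₂/n₁ = sin 50.67° = 0.7735.
Brewster: tan θ_B = n₂/n₁ = 0.7735.
θ_B = arctan(0.7735) = 37.72°.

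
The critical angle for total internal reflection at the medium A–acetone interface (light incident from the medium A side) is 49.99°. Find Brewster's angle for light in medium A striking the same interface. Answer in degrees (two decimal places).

θ_B ≈ 37.45°

At the critical angle sin θ_c = n₂/n₁, giving n₂/n₁ = sin 49.99° = 0.7659.
Then tan θ_B = n₂/n₁ = 0.7659, so θ_B = arctan 0.7659 = 37.45°.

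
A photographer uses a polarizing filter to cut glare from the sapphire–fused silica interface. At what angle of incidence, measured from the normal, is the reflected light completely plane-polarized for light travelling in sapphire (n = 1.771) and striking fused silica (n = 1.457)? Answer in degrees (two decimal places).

tan θ_B = n₂/n₁ = 1.457/1.771 = 0.8227.
θ_B = arctan(0.8227) = 39.44°.

θ_B ≈ 39.44°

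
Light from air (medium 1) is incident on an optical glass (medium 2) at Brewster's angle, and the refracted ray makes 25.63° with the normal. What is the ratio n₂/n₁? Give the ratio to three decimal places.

At Brewster incidence θ_B = 90° − θ_t = 90° − 25.63° = 64.37°.
Then n₂/n₁ = tan θ_B = tan 64.37° = 2.084.

n₂/n₁ ≈ 2.084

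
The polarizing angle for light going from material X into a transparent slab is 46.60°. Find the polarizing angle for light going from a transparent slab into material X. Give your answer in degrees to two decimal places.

The two Brewster angles are complementary: θ_B' = 90° − θ_B = 90° − 46.60° = 43.40°.

θ_B' ≈ 43.40°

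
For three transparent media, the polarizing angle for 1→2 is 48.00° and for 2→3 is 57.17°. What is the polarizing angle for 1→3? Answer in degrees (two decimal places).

θ_B ≈ 59.85°

Each Brewster angle gives a ratio: n₂/n₁ = tan 48.00° = 1.1106, n₃/n₂ = tan 57.17° = 1.5499.
Multiplying, n₃/n₁ = 1.1106 × 1.5499 = 1.7214, and θ_B(1→3) = arctan 1.7214 = 59.85°.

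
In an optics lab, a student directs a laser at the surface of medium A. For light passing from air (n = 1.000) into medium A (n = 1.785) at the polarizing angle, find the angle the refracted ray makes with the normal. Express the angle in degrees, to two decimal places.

θ_t ≈ 29.26°

θ_B = arctan(n₂/n₁) = arctan(1.785/1.000) = 60.74°.
The refracted ray is perpendicular to the reflected ray, so θ_t = 90° − θ_B = 29.26°.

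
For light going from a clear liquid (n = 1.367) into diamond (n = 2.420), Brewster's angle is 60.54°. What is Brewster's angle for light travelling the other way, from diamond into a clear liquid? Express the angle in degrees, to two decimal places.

θ_B' ≈ 29.46°

tan θ_B' = n₁/n₂ = 1/tan θ_B, so θ_B' = 90° − θ_B.
θ_B' = 90° − 60.54° = 29.46°.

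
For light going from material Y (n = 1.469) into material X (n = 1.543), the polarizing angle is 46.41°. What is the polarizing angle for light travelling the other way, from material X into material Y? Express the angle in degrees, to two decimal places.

θ_B' ≈ 43.59°

Reversing the direction swaps n₁ and n₂, so tan θ_B' = 1/tan θ_B and θ_B' = 90° − θ_B.
Hence θ_B' = 90° − 46.41° = 43.59°.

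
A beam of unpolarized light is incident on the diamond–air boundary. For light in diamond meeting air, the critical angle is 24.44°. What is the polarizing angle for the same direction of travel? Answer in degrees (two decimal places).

At the critical angle sin θ_c = n₂/n₁, giving n₂/n₁ = sin 24.44° = 0.4137.
Then tan θ_B = n₂/n₁ = 0.4137, so θ_B = arctan 0.4137 = 22.48°.

θ_B ≈ 22.48°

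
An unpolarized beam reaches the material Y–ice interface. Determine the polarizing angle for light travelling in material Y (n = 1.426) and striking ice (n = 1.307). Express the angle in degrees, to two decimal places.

tan θ_B = n₂/n₁ = 1.307/1.426 = 0.9165.
So θ_B = arctan 0.9165 = 42.51°.

θ_B ≈ 42.51°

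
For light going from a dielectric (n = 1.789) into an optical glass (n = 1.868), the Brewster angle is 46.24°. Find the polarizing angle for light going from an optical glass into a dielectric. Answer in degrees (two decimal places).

tan θ_B' = n₁/n₂ = 1/tan θ_B, so θ_B' = 90° − θ_B.
θ_B' = 90° − 46.24° = 43.76°.

θ_B' ≈ 43.76°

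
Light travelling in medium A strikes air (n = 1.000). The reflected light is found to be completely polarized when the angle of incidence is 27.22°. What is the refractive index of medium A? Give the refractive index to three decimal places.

At the polarizing angle, tan θ_B = n₂/n₁ with n₁ on the incident side (medium A) and n₂ on the transmitted side (air).
n₁ = n₂ / tan θ_B = 1.000 / tan 27.22° = 1.944.

n ≈ 1.944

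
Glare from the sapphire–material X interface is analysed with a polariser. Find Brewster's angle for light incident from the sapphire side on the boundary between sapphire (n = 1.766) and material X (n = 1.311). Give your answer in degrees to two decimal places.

At Brewster's angle the reflected and refracted rays are perpendicular, which with Snell's law gives tan θ_B = n₂/n₁.
Brewster's condition: tan θ_B = n₂/n₁ = 1.311/1.766 = 0.7424.
θ_B = arctan(0.7424) = 36.59°.

θ_B ≈ 36.59°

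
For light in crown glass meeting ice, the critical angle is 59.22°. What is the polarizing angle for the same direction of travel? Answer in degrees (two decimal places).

θ_B ≈ 40.67°

At the critical angle sin θ_c = n₂/n₁, giving n₂/n₁ = sin 59.22° = 0.8591.
Then tan θ_B = n₂/n₁ = 0.8591, so θ_B = arctan 0.8591 = 40.67°.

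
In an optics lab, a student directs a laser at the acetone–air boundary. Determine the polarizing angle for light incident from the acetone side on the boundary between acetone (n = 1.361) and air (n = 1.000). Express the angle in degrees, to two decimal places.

Brewster's condition: tan θ_B = n₂/n₁ = 1.000/1.361 = 0.7348.
So θ_B = arctan 0.7348 = 36.31°.

θ_B ≈ 36.31°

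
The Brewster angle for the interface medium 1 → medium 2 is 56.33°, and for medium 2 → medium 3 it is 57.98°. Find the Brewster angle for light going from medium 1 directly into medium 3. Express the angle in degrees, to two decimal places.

θ_B ≈ 67.38°

tan θ_B(1→2) = n₂/n₁ = tan 56.33° = 1.5011.
tan θ_B(2→3) = n₃/n₂ = tan 57.98° = 1.5991.
n₃/n₁ = 2.4005. Then tan θ_B(1→3) = n₃/n₁, so θ_B(1→3) = arctan(2.4005) = 67.38°.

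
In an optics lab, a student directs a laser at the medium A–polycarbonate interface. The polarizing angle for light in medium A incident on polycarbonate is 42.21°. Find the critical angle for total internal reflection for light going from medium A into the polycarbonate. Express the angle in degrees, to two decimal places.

θ_c ≈ 65.10°

n₂/n₁ = tan 42.21° = 0.9071; the critical angle satisfies sin θ_c = n₂/n₁.
θ_c = arcsin(0.9071) = 65.10°.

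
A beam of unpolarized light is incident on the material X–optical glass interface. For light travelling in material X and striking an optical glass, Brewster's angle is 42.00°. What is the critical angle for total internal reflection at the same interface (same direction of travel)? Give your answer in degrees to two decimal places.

θ_c ≈ 64.21°

From Brewster, n₂/n₁ = tan θ_B = tan 42.00° = 0.9004.
Then sin θ_c = n₂/n₁ = 0.9004, so θ_c = arcsin 0.9004 = 64.21°.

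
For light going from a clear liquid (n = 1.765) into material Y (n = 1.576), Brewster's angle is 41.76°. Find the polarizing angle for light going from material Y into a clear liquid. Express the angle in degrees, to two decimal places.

θ_B' ≈ 48.24°

The two Brewster angles are complementary: θ_B' = 90° − θ_B = 90° − 41.76° = 48.24°.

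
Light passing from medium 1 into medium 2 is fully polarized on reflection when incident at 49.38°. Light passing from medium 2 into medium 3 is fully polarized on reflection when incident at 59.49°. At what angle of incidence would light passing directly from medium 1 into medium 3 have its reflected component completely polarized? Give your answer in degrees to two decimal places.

n₂/n₁ = tan 49.38° = 1.1659 and n₃/n₂ = tan 59.49° = 1.6970.
Multiplying, n₃/n₁ = 1.1659 × 1.6970 = 1.9785, and θ_B(1→3) = arctan 1.9785 = 63.19°.

θ_B ≈ 63.19°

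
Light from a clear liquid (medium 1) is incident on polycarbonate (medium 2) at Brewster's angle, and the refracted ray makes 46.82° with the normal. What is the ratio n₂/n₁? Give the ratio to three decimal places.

θ_B + θ_t = 90°, so θ_B = 90° − 46.82° = 43.18°.
Then n₂/n₁ = tan θ_B = tan 43.18° = 0.938.

n₂/n₁ ≈ 0.938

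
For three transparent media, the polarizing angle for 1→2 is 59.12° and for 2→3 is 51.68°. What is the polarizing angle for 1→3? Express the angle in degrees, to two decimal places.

n₂/n₁ = tan 59.12° = 1.6722 and n₃/n₂ = tan 51.68° = 1.2653.
n₃/n₁ = 2.1159. Then tan θ_B(1→3) = n₃/n₁, so θ_B(1→3) = arctan(2.1159) = 64.70°.

θ_B ≈ 64.70°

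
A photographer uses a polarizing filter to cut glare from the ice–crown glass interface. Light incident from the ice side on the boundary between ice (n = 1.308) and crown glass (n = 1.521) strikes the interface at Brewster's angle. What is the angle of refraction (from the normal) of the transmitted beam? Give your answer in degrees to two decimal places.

θ_B = arctan(n₂/n₁) = arctan(1.521/1.308) = 49.31°.
At Brewster's angle the reflected and refracted rays are perpendicular, so θ_t = 90° − θ_B = 90° − 49.31° = 40.69°.

θ_t ≈ 40.69°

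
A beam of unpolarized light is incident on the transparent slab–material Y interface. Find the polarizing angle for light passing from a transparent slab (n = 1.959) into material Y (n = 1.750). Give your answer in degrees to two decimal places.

At Brewster's angle the reflected and refracted rays are perpendicular, which with Snell's law gives tan θ_B = n₂/n₁.
tan θ_B = n₂/n₁ = 1.750/1.959 = 0.8933.
So θ_B = arctan 0.8933 = 41.77°.

θ_B ≈ 41.77°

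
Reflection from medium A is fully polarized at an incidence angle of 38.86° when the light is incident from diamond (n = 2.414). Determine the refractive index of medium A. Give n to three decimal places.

Brewster's law: tan θ_B = n₂/n₁ (light incident in diamond, refracted into medium A).
n₂ = n₁ tan θ_B = 2.414 × tan 38.86° = 1.945.

n ≈ 1.945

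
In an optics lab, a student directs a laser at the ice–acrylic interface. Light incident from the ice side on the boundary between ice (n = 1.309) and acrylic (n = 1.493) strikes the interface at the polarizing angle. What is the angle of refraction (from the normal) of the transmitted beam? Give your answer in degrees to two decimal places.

tan θ_B = n₂/n₁ = 1.493/1.309 = 1.1406, so θ_B = 48.76°.
At Brewster's angle the reflected and refracted rays are perpendicular, so θ_t = 90° − θ_B = 90° − 48.76° = 41.24°.

θ_t ≈ 41.24°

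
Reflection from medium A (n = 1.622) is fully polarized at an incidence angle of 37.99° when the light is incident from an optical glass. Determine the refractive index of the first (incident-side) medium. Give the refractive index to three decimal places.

At Brewster's angle, tan θ_B = n₂/n₁ with n₁ on the incident side (an optical glass) and n₂ on the transmitted side (medium A).
n₁ = n₂ / tan θ_B = 1.622 / tan 37.99° = 2.077.

n ≈ 2.077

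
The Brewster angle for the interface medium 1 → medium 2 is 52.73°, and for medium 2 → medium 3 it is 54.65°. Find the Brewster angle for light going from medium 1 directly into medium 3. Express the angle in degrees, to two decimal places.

Each Brewster angle gives a ratio: n₂/n₁ = tan 52.73° = 1.3141, n₃/n₂ = tan 54.65° = 1.4097.
So n₃/n₁ = (n₂/n₁)(n₃/n₂) = 1.3141 × 1.4097 = 1.8526.
θ_B(1→3) = arctan(1.8526) = 61.64°.

θ_B ≈ 61.64°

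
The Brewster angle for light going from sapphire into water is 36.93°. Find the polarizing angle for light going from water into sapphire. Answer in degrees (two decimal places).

Reversing the direction swaps n₁ and n₂, so tan θ_B' = 1/tan θ_B and θ_B' = 90° − θ_B.
Hence θ_B' = 90° − 36.93° = 53.07°.

θ_B' ≈ 53.07°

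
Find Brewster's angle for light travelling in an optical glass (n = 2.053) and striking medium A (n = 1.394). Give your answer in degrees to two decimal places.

Here n₂/n₁ = 1.394/2.053 = 0.6790, and Brewster's law gives tan θ_B = n₂/n₁.
So θ_B = arctan 0.6790 = 34.18°.

θ_B ≈ 34.18°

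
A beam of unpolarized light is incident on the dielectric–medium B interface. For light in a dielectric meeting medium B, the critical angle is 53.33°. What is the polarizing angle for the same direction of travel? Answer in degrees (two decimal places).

θ_B ≈ 38.73°

sin θ_c = n₂/n₁, so n₂/n₁ = sin 53.33° = 0.8021.
Brewster: tan θ_B = n₂/n₁ = 0.8021.
θ_B = arctan(0.8021) = 38.73°.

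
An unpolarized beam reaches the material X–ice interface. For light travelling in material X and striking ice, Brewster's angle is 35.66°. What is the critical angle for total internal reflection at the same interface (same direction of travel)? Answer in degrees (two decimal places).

θ_c ≈ 45.85°

n₂/n₁ = tan 35.66° = 0.7175; the critical angle satisfies sin θ_c = n₂/n₁.
θ_c = arcsin(0.7175) = 45.85°.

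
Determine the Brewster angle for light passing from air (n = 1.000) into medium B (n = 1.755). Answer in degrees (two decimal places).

θ_B ≈ 60.33°

Brewster's condition: tan θ_B = n₂/n₁ = 1.755/1.000 = 1.7550.
θ_B = arctan(1.7550) = 60.33°.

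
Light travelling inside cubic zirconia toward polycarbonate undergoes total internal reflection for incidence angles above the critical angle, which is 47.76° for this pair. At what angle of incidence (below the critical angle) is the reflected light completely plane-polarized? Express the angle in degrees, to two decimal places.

θ_B ≈ 36.51°

At the critical angle sin θ_c = n₂/n₁, giving n₂/n₁ = sin 47.76° = 0.7403.
Then tan θ_B = n₂/n₁ = 0.7403, so θ_B = arctan 0.7403 = 36.51°.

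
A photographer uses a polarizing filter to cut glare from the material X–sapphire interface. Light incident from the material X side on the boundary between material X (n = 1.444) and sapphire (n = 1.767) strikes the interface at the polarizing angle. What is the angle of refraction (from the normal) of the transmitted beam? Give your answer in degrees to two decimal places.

θ_t ≈ 39.26°

First find Brewster's angle: tan θ_B = 1.767/1.444 = 1.2237, giving θ_B = 50.74°.
Since θ_B + θ_t = 90° at Brewster incidence, θ_t = 90° − 50.74° = 39.26°.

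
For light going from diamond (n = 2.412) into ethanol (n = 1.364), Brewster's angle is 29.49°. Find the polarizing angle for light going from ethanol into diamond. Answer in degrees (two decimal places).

θ_B' ≈ 60.51°

tan θ_B' = n₁/n₂ = 1/tan θ_B, so θ_B' = 90° − θ_B.
θ_B' = 90° − 29.49° = 60.51°.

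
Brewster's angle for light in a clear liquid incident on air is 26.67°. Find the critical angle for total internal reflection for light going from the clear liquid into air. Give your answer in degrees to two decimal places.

tan θ_B = n₂/n₁ = tan 26.67° = 0.5023.
Total internal reflection: sin θ_c = n₂/n₁ = 0.5023.
θ_c = arcsin(0.5023) = 30.15°.

θ_c ≈ 30.15°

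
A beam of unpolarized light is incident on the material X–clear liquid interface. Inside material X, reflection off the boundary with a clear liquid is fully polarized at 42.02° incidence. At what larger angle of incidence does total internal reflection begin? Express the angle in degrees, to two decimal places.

θ_c ≈ 64.29°

tan θ_B = n₂/n₁ = tan 42.02° = 0.9010.
Total internal reflection: sin θ_c = n₂/n₁ = 0.9010.
θ_c = arcsin(0.9010) = 64.29°.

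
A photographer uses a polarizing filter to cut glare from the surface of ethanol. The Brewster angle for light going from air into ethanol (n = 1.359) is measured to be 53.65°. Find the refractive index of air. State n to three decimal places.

At the Brewster angle, tan θ_B = n₂/n₁ with n₁ on the incident side (air) and n₂ on the transmitted side (ethanol).
n₁ = n₂ / tan θ_B = 1.359 / tan 53.65° = 1.000.

n ≈ 1.000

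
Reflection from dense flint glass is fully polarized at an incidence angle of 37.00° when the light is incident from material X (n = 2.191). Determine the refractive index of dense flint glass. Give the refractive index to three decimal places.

Brewster's law: tan θ_B = n₂/n₁ (light incident in material X, refracted into dense flint glass).
n₂ = n₁ tan θ_B = 2.191 × tan 37.00° = 1.651.

n ≈ 1.651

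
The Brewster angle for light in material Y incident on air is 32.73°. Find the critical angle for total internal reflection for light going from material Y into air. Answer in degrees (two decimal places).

n₂/n₁ = tan 32.73° = 0.6427; the critical angle satisfies sin θ_c = n₂/n₁.
θ_c = arcsin(0.6427) = 40.00°.

θ_c ≈ 40.00°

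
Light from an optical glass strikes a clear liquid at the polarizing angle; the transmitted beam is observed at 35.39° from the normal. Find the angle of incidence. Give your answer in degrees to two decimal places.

Brewster's condition makes the reflected and refracted beams perpendicular: θ_B + θ_t = 90°.
θ_B = 90° − 35.39° = 54.61°.

θ_B ≈ 54.61°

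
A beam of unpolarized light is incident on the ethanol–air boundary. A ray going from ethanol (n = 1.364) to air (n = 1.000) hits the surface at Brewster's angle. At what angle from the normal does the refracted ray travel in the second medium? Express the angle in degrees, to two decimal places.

θ_B = arctan(n₂/n₁) = arctan(1.000/1.364) = 36.25°.
At Brewster's angle the reflected and refracted rays are perpendicular, so θ_t = 90° − θ_B = 90° − 36.25° = 53.75°.

θ_t ≈ 53.75°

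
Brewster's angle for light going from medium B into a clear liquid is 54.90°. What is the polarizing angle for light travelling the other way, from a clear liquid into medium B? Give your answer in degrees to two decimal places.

θ_B' ≈ 35.10°

tan θ_B' = n₁/n₂ = 1/tan θ_B, so θ_B' = 90° − θ_B.
θ_B' = 90° − 54.90° = 35.10°.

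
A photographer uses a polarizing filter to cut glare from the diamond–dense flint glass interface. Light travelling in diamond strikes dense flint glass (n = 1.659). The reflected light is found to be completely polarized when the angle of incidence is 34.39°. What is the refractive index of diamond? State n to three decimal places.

n ≈ 2.424

Brewster's law: tan θ_B = n₂/n₁ (light incident in diamond, refracted into dense flint glass).
n₁ = n₂ / tan θ_B = 1.659 / tan 34.39° = 2.424.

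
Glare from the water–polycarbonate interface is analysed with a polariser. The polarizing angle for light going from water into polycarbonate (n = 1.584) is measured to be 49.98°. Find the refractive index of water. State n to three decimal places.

Full polarization of the reflected beam means tan θ_B = n₂/n₁, where n₁ is the incident medium (water).
n₁ = n₂ / tan θ_B = 1.584 / tan 49.98° = 1.330.

n ≈ 1.330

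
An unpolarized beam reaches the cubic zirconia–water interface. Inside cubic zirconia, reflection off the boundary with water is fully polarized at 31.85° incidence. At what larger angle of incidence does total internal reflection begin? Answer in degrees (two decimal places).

From Brewster, n₂/n₁ = tan θ_B = tan 31.85° = 0.6212.
Then sin θ_c = n₂/n₁ = 0.6212, so θ_c = arcsin 0.6212 = 38.41°.

θ_c ≈ 38.41°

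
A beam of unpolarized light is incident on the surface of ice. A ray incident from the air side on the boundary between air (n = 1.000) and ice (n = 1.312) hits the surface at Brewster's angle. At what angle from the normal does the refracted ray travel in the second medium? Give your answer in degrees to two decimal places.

θ_t ≈ 37.31°

tan θ_B = n₂/n₁ = 1.312/1.000 = 1.3120, so θ_B = 52.69°.
The refracted ray is perpendicular to the reflected ray, so θ_t = 90° − θ_B = 37.31°.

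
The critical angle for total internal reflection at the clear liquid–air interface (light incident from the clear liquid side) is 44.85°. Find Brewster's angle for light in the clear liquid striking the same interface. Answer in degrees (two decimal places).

θ_B ≈ 35.19°

sin θ_c = n₂/n₁, so n₂/n₁ = sin 44.85° = 0.7053.
Brewster: tan θ_B = n₂/n₁ = 0.7053.
θ_B = arctan(0.7053) = 35.19°.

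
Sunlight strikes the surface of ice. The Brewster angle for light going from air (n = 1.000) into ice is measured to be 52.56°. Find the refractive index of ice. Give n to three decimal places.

Brewster's law: tan θ_B = n₂/n₁ (light incident in air, refracted into ice).
n₂ = n₁ tan θ_B = 1.000 × tan 52.56° = 1.306.

n ≈ 1.306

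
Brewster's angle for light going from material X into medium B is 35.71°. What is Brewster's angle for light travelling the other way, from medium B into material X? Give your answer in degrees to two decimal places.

θ_B' ≈ 54.29°

The two Brewster angles are complementary: θ_B' = 90° − θ_B = 90° − 35.71° = 54.29°.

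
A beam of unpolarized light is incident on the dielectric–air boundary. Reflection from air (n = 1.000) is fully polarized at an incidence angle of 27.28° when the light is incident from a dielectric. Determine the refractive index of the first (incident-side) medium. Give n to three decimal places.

Brewster's law: tan θ_B = n₂/n₁ (light incident in a dielectric, refracted into air).
n₁ = n₂ / tan θ_B = 1.000 / tan 27.28° = 1.939.

n ≈ 1.939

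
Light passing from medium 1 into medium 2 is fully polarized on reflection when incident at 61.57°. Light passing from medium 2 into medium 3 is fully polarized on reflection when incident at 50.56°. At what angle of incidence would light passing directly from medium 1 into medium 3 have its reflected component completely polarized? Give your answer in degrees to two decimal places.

θ_B ≈ 66.00°

tan θ_B(1→2) = n₂/n₁ = tan 61.57° = 1.8471.
tan θ_B(2→3) = n₃/n₂ = tan 50.56° = 1.2157.
So n₃/n₁ = (n₂/n₁)(n₃/n₂) = 1.8471 × 1.2157 = 2.2456.
θ_B(1→3) = arctan(2.2456) = 66.00°.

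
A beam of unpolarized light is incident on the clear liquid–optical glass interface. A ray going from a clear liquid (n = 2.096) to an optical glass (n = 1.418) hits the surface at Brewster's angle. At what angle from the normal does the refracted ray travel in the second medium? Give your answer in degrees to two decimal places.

First find Brewster's angle: tan θ_B = 1.418/2.096 = 0.6765, giving θ_B = 34.08°.
At Brewster's angle the reflected and refracted rays are perpendicular, so θ_t = 90° − θ_B = 90° − 34.08° = 55.92°.

θ_t ≈ 55.92°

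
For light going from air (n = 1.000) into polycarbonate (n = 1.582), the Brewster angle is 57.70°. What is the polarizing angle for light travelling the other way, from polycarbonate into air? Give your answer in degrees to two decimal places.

Reversing the direction swaps n₁ and n₂, so tan θ_B' = 1/tan θ_B and θ_B' = 90° − θ_B.
Hence θ_B' = 90° − 57.70° = 32.30°.

θ_B' ≈ 32.30°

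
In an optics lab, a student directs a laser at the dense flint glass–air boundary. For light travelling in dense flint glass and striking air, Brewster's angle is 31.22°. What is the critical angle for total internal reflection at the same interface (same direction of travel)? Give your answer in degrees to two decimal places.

θ_c ≈ 37.31°

From Brewster, n₂/n₁ = tan θ_B = tan 31.22° = 0.6061.
Then sin θ_c = n₂/n₁ = 0.6061, so θ_c = arcsin 0.6061 = 37.31°.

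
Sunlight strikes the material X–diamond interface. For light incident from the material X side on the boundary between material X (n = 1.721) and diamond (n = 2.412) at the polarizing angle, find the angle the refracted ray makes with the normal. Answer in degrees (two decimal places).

tan θ_B = n₂/n₁ = 2.412/1.721 = 1.4015, so θ_B = 54.49°.
At Brewster's angle the reflected and refracted rays are perpendicular, so θ_t = 90° − θ_B = 90° − 54.49° = 35.51°.

θ_t ≈ 35.51°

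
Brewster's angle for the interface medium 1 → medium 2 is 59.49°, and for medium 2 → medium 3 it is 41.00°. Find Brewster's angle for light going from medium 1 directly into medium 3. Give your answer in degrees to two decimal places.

n₂/n₁ = tan 59.49° = 1.6970 and n₃/n₂ = tan 41.00° = 0.8693.
n₃/n₁ = 1.4752. Then tan θ_B(1→3) = n₃/n₁, so θ_B(1→3) = arctan(1.4752) = 55.87°.

θ_B ≈ 55.87°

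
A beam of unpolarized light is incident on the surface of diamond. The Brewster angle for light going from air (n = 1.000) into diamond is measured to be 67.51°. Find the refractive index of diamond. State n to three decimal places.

n ≈ 2.415

At the Brewster angle, tan θ_B = n₂/n₁ with n₁ on the incident side (air) and n₂ on the transmitted side (diamond).
n₂ = n₁ tan θ_B = 1.000 × tan 67.51° = 2.415.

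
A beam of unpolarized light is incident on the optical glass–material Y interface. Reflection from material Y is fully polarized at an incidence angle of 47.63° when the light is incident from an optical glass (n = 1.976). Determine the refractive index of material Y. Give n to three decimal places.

At the Brewster angle, tan θ_B = n₂/n₁ with n₁ on the incident side (an optical glass) and n₂ on the transmitted side (material Y).
n₂ = n₁ tan θ_B = 1.976 × tan 47.63° = 2.166.

n ≈ 2.166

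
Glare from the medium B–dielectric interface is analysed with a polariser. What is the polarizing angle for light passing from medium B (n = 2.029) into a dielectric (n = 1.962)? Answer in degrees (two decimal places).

θ_B ≈ 44.04°

At Brewster's angle the reflected and refracted rays are perpendicular, which with Snell's law gives tan θ_B = n₂/n₁.
Here n₂/n₁ = 1.962/2.029 = 0.9670, and Brewster's law gives tan θ_B = n₂/n₁.
So θ_B = arctan 0.9670 = 44.04°.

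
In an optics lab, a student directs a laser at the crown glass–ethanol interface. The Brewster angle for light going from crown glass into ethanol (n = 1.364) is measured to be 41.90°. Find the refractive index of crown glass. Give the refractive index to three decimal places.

n ≈ 1.520

Brewster's law: tan θ_B = n₂/n₁ (light incident in crown glass, refracted into ethanol).
n₁ = n₂ / tan θ_B = 1.364 / tan 41.90° = 1.520.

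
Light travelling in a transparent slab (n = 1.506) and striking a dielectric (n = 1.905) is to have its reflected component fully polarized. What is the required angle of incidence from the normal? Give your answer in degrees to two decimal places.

θ_B ≈ 51.67°

tan θ_B = n₂/n₁ = 1.905/1.506 = 1.2649.
θ_B = arctan(1.2649) = 51.67°.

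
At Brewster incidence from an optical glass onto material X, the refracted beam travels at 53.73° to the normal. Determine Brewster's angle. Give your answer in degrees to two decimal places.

θ_B ≈ 36.27°

Brewster's condition makes the reflected and refracted beams perpendicular: θ_B + θ_t = 90°.
So θ_B = 90° − θ_t = 90° − 53.73° = 36.27°.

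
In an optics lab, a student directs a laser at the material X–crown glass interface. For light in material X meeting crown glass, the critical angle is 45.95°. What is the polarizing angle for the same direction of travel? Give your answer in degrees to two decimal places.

n₂/n₁ = sin θ_c = sin 45.95° = 0.7187.
tan θ_B equals the same ratio, so θ_B = arctan(0.7187) = 35.71°.

θ_B ≈ 35.71°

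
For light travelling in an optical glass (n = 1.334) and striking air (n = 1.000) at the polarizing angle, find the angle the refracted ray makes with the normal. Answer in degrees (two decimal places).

θ_t ≈ 53.14°

First find Brewster's angle: tan θ_B = 1.000/1.334 = 0.7496, giving θ_B = 36.86°.
The refracted ray is perpendicular to the reflected ray, so θ_t = 90° − θ_B = 53.14°.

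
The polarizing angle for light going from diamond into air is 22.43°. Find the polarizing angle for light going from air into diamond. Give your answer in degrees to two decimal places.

θ_B' ≈ 67.57°

Reversing the direction swaps n₁ and n₂, so tan θ_B' = 1/tan θ_B and θ_B' = 90° − θ_B.
Hence θ_B' = 90° − 22.43° = 67.57°.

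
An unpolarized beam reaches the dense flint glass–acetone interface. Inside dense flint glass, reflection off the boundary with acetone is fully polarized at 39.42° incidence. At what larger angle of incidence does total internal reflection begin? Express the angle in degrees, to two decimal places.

θ_c ≈ 55.28°

tan θ_B = n₂/n₁ = tan 39.42° = 0.8220.
Total internal reflection: sin θ_c = n₂/n₁ = 0.8220.
θ_c = arcsin(0.8220) = 55.28°.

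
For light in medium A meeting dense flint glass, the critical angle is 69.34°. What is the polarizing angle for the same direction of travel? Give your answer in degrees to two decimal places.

θ_B ≈ 43.10°

n₂/n₁ = sin θ_c = sin 69.34° = 0.9357.
tan θ_B equals the same ratio, so θ_B = arctan(0.9357) = 43.10°.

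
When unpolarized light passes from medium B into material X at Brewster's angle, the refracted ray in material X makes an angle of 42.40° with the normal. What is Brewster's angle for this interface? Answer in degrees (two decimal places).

Brewster's condition makes the reflected and refracted beams perpendicular: θ_B + θ_t = 90°.
θ_B = 90° − 42.40° = 47.60°.

θ_B ≈ 47.60°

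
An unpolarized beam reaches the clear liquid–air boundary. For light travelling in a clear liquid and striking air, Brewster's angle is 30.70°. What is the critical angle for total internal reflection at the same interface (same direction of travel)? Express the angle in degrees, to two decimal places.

θ_c ≈ 36.42°

tan θ_B = n₂/n₁ = tan 30.70° = 0.5938.
Total internal reflection: sin θ_c = n₂/n₁ = 0.5938.
θ_c = arcsin(0.5938) = 36.42°.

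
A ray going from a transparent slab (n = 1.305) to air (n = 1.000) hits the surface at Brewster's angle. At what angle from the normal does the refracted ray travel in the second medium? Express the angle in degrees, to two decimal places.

θ_B = arctan(n₂/n₁) = arctan(1.000/1.305) = 37.46°.
The refracted ray is perpendicular to the reflected ray, so θ_t = 90° − θ_B = 52.54°.

θ_t ≈ 52.54°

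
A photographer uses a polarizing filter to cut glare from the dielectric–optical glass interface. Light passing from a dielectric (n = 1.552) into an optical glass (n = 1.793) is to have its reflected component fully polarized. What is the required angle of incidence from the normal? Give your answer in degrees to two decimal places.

θ_B ≈ 49.12°

At Brewster's angle the reflected and refracted rays are perpendicular, which with Snell's law gives tan θ_B = n₂/n₁.
Here n₂/n₁ = 1.793/1.552 = 1.1553, and Brewster's law gives tan θ_B = n₂/n₁. Taking the arctangent, θ_B = 49.12°.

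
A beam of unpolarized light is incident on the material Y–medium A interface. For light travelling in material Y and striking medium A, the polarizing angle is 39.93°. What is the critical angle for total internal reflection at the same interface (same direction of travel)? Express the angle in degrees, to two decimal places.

n₂/n₁ = tan 39.93° = 0.8370; the critical angle satisfies sin θ_c = n₂/n₁.
θ_c = arcsin(0.8370) = 56.83°.

θ_c ≈ 56.83°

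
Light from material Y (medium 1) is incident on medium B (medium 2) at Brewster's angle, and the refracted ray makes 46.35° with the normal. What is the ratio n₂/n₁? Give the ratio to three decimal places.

θ_B + θ_t = 90°, so θ_B = 90° − 46.35° = 43.65°.
Then n₂/n₁ = tan θ_B = tan 43.65° = 0.954.

n₂/n₁ ≈ 0.954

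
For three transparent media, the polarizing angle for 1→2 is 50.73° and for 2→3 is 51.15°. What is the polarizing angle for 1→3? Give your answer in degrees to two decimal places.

θ_B ≈ 56.63°

n₂/n₁ = tan 50.73° = 1.2231 and n₃/n₂ = tan 51.15° = 1.2415.
So n₃/n₁ = (n₂/n₁)(n₃/n₂) = 1.2231 × 1.2415 = 1.5185.
θ_B(1→3) = arctan(1.5185) = 56.63°.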